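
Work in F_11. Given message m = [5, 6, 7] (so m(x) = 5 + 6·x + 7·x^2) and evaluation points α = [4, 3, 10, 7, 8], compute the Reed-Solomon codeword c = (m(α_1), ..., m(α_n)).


c = [9, 9, 6, 5, 6]

Message polynomial: m(x) = 5 + 6·x + 7·x^2 (mod 11).
For each evaluation point α_i, compute m(α_i) mod 11:
  α_1 = 4: Horner steps 7 → 1 → 9, so m(4) = 9.
  α_2 = 3: Horner steps 7 → 5 → 9, so m(3) = 9.
  α_3 = 10: Horner steps 7 → 10 → 6, so m(10) = 6.
  α_4 = 7: Horner steps 7 → 0 → 5, so m(7) = 5.
  α_5 = 8: Horner steps 7 → 7 → 6, so m(8) = 6.
Codeword c = [9, 9, 6, 5, 6] ∈ F_11^5.


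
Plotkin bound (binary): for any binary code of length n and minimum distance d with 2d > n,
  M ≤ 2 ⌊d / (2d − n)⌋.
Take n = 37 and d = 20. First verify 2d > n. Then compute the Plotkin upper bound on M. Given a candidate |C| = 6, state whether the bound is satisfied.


Plotkin bound M ≤ 12; given |C| = 6 ≤ bound (satisfied).

Check applicability: 2d = 40, n = 37.
2d − n = 3 > 0, so Plotkin applies.
Compute d/(2d−n) = 20/3 ≈ 6.6667.
⌊d/(2d−n)⌋ = 6.
Plotkin bound: M ≤ 2·6 = 12.
Given |C| = 6, check: satisfied.
This |C| is below the Plotkin bound.


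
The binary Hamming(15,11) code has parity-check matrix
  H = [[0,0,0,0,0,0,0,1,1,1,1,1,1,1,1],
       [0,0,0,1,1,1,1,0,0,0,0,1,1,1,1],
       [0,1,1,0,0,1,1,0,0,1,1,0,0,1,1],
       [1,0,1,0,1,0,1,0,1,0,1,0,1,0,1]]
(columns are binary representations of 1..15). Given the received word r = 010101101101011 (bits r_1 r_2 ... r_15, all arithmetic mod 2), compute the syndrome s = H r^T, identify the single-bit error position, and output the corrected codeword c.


s = (1, 0, 0, 1)^T, error position = 9, corrected codeword c = 010101100101011

Compute s = H r^T mod 2 one row at a time:
  s_1 = 0 + 1 + 1 + 0 + 1 + 0 + 1 + 1 = 5 ≡ 1 (mod 2).
  s_2 = 1 + 0 + 1 + 1 + 1 + 0 + 1 + 1 = 6 ≡ 0 (mod 2).
  s_3 = 1 + 0 + 1 + 1 + 1 + 0 + 1 + 1 = 6 ≡ 0 (mod 2).
  s_4 = 0 + 0 + 0 + 1 + 1 + 0 + 0 + 1 = 3 ≡ 1 (mod 2).
s = (1, 0, 0, 1)^T — this equals column 9 of H (binary 1001), so error is at position 9.
Correct: flip bit 9 of r = 010101101101011 to get c = 010101100101011.


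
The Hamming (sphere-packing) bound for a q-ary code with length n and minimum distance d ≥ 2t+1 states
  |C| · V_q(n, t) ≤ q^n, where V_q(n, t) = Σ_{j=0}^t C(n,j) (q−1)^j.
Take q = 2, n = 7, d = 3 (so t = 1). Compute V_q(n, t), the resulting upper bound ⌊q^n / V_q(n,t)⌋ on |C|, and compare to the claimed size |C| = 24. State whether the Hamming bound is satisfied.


V_q(n, t) = 8, q^n = 128, Hamming bound = 16, |C| = 24 > bound (violated).

Step 1: Compute V_q(n, t) = Σ_{j=0}^1 C(n, j) (q−1)^j.
  j = 0: C(7,0)·(1)^0 = 1·1 = 1.
  j = 1: C(7,1)·(1)^1 = 7·1 = 7.
  V_q(n, t) = 1 + 7 = 8.
Step 2: q^n = 2^7 = 128.
Step 3: Hamming bound ⌊q^n / V_q(n,t)⌋ = ⌊128/8⌋ = 16.
Step 4: Compare |C| = 24 to 16: violated.
The claimed |C| lies above the Hamming bound, so no 2-ary code of length 7 with d ≥ 3 can have 24 codewords.


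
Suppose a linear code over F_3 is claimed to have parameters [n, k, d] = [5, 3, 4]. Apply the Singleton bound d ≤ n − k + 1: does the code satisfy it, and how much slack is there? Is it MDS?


Singleton RHS = n − k + 1 = 3, slack = -1, bound violated (no such code; not MDS).

Singleton bound: d ≤ n − k + 1.
Here n = 5, k = 3, so n − k + 1 = 3.
Given d = 4, check d ≤ 3: NO.
Slack = (n − k + 1) − d = -1.
The slack is negative: d = 4 exceeds n − k + 1 = 3 by 1, so the Singleton bound is violated and no linear [5, 3, 4]_3 code can exist. In particular it is not MDS (MDS requires d = n − k + 1 exactly).
Description: the claimed parameters are [5, 3, 4]_3; such a code would be impossible (violates the Singleton bound).


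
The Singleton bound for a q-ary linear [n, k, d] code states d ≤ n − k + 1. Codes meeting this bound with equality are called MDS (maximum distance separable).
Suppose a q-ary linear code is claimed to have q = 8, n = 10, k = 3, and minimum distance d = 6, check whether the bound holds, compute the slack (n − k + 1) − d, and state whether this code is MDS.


Singleton RHS = n − k + 1 = 8, slack = 2, bound satisfied, not MDS.

Singleton bound: d ≤ n − k + 1.
Here n = 10, k = 3, so n − k + 1 = 8.
Given d = 6, check d ≤ 8: YES.
Slack = (n − k + 1) − d = 2.
The code is NOT MDS (slack = 2 > 0).
Description: the claimed parameters are [10, 3, 6]_8; such a code would be non-MDS.


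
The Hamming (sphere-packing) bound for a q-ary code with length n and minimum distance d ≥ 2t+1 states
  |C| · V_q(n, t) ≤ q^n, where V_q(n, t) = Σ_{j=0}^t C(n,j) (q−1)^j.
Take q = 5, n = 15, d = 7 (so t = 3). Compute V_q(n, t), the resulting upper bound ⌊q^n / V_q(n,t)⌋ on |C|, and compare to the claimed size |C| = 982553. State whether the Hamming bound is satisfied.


V_q(n, t) = 30861, q^n = 30517578125, Hamming bound = 988871, |C| = 982553 ≤ bound (satisfied).

Step 1: Compute V_q(n, t) = Σ_{j=0}^3 C(n, j) (q−1)^j.
  j = 0: C(15,0)·(4)^0 = 1·1 = 1.
  j = 1: C(15,1)·(4)^1 = 15·4 = 60.
  j = 2: C(15,2)·(4)^2 = 105·16 = 1680.
  j = 3: C(15,3)·(4)^3 = 455·64 = 29120.
  V_q(n, t) = 1 + 60 + 1680 + 29120 = 30861.
Step 2: q^n = 5^15 = 30517578125.
Step 3: Hamming bound ⌊q^n / V_q(n,t)⌋ = ⌊30517578125/30861⌋ = 988871.
Step 4: Compare |C| = 982553 to 988871: satisfied.
The claimed |C| lies below the Hamming bound.


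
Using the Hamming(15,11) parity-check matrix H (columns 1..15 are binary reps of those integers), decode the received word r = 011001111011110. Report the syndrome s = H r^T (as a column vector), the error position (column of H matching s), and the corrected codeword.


s = (0, 1, 0, 1)^T, error position = 5, corrected codeword c = 011011111011110

Compute s = H r^T mod 2 one row at a time:
  s_1 = 1 + 1 + 0 + 1 + 1 + 1 + 1 + 0 = 6 ≡ 0 (mod 2).
  s_2 = 0 + 0 + 1 + 1 + 1 + 1 + 1 + 0 = 5 ≡ 1 (mod 2).
  s_3 = 1 + 1 + 1 + 1 + 0 + 1 + 1 + 0 = 6 ≡ 0 (mod 2).
  s_4 = 0 + 1 + 0 + 1 + 1 + 1 + 1 + 0 = 5 ≡ 1 (mod 2).
s = (0, 1, 0, 1)^T — this equals column 5 of H (binary 0101), so error is at position 5.
Correct: flip bit 5 of r = 011001111011110 to get c = 011011111011110.


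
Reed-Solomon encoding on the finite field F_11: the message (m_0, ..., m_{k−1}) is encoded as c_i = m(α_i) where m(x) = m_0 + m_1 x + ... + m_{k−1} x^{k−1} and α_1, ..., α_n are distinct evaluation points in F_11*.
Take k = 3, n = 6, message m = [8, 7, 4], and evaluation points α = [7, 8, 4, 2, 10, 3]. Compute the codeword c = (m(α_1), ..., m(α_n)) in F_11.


c = [0, 1, 1, 5, 5, 10]

Message polynomial: m(x) = 8 + 7·x + 4·x^2 (mod 11).
For each evaluation point α_i, compute m(α_i) mod 11:
  α_1 = 7: Horner steps 4 → 2 → 0, so m(7) = 0.
  α_2 = 8: Horner steps 4 → 6 → 1, so m(8) = 1.
  α_3 = 4: Horner steps 4 → 1 → 1, so m(4) = 1.
  α_4 = 2: Horner steps 4 → 4 → 5, so m(2) = 5.
  α_5 = 10: Horner steps 4 → 3 → 5, so m(10) = 5.
  α_6 = 3: Horner steps 4 → 8 → 10, so m(3) = 10.
Codeword c = [0, 1, 1, 5, 5, 10] ∈ F_11^6.


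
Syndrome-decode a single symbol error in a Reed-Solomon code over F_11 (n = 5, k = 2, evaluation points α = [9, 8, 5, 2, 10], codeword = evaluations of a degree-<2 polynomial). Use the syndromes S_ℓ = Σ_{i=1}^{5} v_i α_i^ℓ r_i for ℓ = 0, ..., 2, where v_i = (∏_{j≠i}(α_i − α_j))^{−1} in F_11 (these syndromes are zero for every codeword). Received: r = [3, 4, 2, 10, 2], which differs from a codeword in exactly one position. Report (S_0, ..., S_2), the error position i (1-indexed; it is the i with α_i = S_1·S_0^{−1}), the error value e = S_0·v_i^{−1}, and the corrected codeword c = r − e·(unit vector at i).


S = (4, 9, 1), error at position 3, error magnitude e = 6, c = [3, 4, 7, 10, 2].

Step 1: column multipliers v_i = (∏_{j≠i}(α_i − α_j))^{−1} mod 11.
  i = 1 (α = 9): (9−8)(9−5)(9−2)(9−10) = 1·4·7·(−1) = −28 ≡ 5, so v_1 = 5^{−1} = 9 (mod 11).
  i = 2 (α = 8): (8−9)(8−5)(8−2)(8−10) = (−1)·3·6·(−2) = 36 ≡ 3, so v_2 = 3^{−1} = 4 (mod 11).
  i = 3 (α = 5): (5−9)(5−8)(5−2)(5−10) = (−4)·(−3)·3·(−5) = −180 ≡ 7, so v_3 = 7^{−1} = 8 (mod 11).
  i = 4 (α = 2): (2−9)(2−8)(2−5)(2−10) = (−7)·(−6)·(−3)·(−8) = 1008 ≡ 7, so v_4 = 7^{−1} = 8 (mod 11).
  i = 5 (α = 10): (10−9)(10−8)(10−5)(10−2) = 1·2·5·8 = 80 ≡ 3, so v_5 = 3^{−1} = 4 (mod 11).
  v = [9, 4, 8, 8, 4].
Step 2: syndromes of r = [3, 4, 2, 10, 2] (all sums mod 11).
  S_0 = Σ v_i r_i = 9·3 + 4·4 + 8·2 + 8·10 + 4·2 = 147 ≡ 4.
  S_1 = Σ v_i α_i r_i = 9·9·3 + 4·8·4 + 8·5·2 + 8·2·10 + 4·10·2 = 691 ≡ 9.
  α_i^2 mod 11 = [4, 9, 3, 4, 1].
  S_2 = Σ v_i α_i^2 r_i = 9·4·3 + 4·9·4 + 8·3·2 + 8·4·10 + 4·1·2 = 628 ≡ 1.
  S = (4, 9, 1) ≠ 0, so r is not a codeword (an error is present).
Step 3: locate the error. For a single error e at position i, S_ℓ = v_i·e·α_i^ℓ, so α_err = S_1/S_0.
  S_0^{−1} = 4^{−1} = 3 (mod 11), so α_err = 9·3 = 27 ≡ 5 = α_3. Error position i = 3.
  Consistency check: S_2/S_1 = 1·5 = 5 ≡ 5 = α_err ✓ (single-error assumption holds).
Step 4: error magnitude e = S_0/v_3 = S_0·∏_{j≠3}(α_3 − α_j) = 4·7 = 28 ≡ 6 (mod 11).
Step 5: correct position 3: c_3 = r_3 − e = 2 − 6 ≡ 7 (mod 11). Hence c = [3, 4, 7, 10, 2].
  Check: interpolating c through the α_i gives m(x) = 1 + 10·x (degree < 2) with m(α_i) = c_i for every i, so c is indeed a codeword.


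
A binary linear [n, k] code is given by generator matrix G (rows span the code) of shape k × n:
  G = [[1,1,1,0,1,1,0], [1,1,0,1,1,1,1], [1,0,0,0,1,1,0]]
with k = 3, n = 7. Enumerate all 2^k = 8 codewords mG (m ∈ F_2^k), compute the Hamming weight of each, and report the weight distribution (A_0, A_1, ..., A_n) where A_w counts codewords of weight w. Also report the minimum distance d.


Weight distribution: A_0 = 1, A_2 = 1, A_3 = 3, A_5 = 1, A_6 = 2. Minimum distance d = 2.

Enumerate all 2^3 = 8 messages m ∈ F_2^3.
For each, compute codeword c = mG in F_2^7, then tally its weight.
  m = 000 → c = 0000000, weight = 0.
  m = 100 → c = 1110110, weight = 5.
  m = 010 → c = 1101111, weight = 6.
  m = 110 → c = 0011001, weight = 3.
  m = 001 → c = 1000110, weight = 3.
  m = 101 → c = 0110000, weight = 2.
  m = 011 → c = 0101001, weight = 3.
  m = 111 → c = 1011111, weight = 6.
Tally weights:
  weight 0: 1 codewords.
  weight 2: 1 codewords.
  weight 3: 3 codewords.
  weight 5: 1 codewords.
  weight 6: 2 codewords.
Minimum distance d = smallest w > 0 with A_w > 0 = 2.
Sanity: Σ A_w = 8 = 2^3 = 8 ✓.


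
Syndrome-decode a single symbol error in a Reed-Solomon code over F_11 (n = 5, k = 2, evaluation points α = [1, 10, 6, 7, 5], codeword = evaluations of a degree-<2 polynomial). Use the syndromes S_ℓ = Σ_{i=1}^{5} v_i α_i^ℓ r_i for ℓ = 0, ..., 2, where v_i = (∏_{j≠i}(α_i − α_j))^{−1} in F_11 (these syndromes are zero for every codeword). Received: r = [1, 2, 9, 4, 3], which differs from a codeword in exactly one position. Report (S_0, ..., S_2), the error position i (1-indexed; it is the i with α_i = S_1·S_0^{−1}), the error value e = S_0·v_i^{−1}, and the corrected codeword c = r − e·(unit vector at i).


S = (2, 9, 2), error at position 2, error magnitude e = 2, c = [1, 0, 9, 4, 3].

Step 1: column multipliers v_i = (∏_{j≠i}(α_i − α_j))^{−1} mod 11.
  i = 1 (α = 1): (1−10)(1−6)(1−7)(1−5) = (−9)·(−5)·(−6)·(−4) = 1080 ≡ 2, so v_1 = 2^{−1} = 6 (mod 11).
  i = 2 (α = 10): (10−1)(10−6)(10−7)(10−5) = 9·4·3·5 = 540 ≡ 1, so v_2 = 1^{−1} = 1 (mod 11).
  i = 3 (α = 6): (6−1)(6−10)(6−7)(6−5) = 5·(−4)·(−1)·1 = 20 ≡ 9, so v_3 = 9^{−1} = 5 (mod 11).
  i = 4 (α = 7): (7−1)(7−10)(7−6)(7−5) = 6·(−3)·1·2 = −36 ≡ 8, so v_4 = 8^{−1} = 7 (mod 11).
  i = 5 (α = 5): (5−1)(5−10)(5−6)(5−7) = 4·(−5)·(−1)·(−2) = −40 ≡ 4, so v_5 = 4^{−1} = 3 (mod 11).
  v = [6, 1, 5, 7, 3].
Step 2: syndromes of r = [1, 2, 9, 4, 3] (all sums mod 11).
  S_0 = Σ v_i r_i = 6·1 + 1·2 + 5·9 + 7·4 + 3·3 = 90 ≡ 2.
  S_1 = Σ v_i α_i r_i = 6·1·1 + 1·10·2 + 5·6·9 + 7·7·4 + 3·5·3 = 537 ≡ 9.
  α_i^2 mod 11 = [1, 1, 3, 5, 3].
  S_2 = Σ v_i α_i^2 r_i = 6·1·1 + 1·1·2 + 5·3·9 + 7·5·4 + 3·3·3 = 310 ≡ 2.
  S = (2, 9, 2) ≠ 0, so r is not a codeword (an error is present).
Step 3: locate the error. For a single error e at position i, S_ℓ = v_i·e·α_i^ℓ, so α_err = S_1/S_0.
  S_0^{−1} = 2^{−1} = 6 (mod 11), so α_err = 9·6 = 54 ≡ 10 = α_2. Error position i = 2.
  Consistency check: S_2/S_1 = 2·5 = 10 ≡ 10 = α_err ✓ (single-error assumption holds).
Step 4: error magnitude e = S_0/v_2 = S_0·∏_{j≠2}(α_2 − α_j) = 2·1 = 2 ≡ 2 (mod 11).
Step 5: correct position 2: c_2 = r_2 − e = 2 − 2 ≡ 0 (mod 11). Hence c = [1, 0, 9, 4, 3].
  Check: interpolating c through the α_i gives m(x) = 6 + 6·x (degree < 2) with m(α_i) = c_i for every i, so c is indeed a codeword.


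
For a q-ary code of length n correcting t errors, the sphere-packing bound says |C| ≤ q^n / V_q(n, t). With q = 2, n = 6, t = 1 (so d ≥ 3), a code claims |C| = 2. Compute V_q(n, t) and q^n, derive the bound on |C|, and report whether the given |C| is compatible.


V_q(n, t) = 7, q^n = 64, Hamming bound = 9, |C| = 2 ≤ bound (satisfied).

Step 1: Compute V_q(n, t) = Σ_{j=0}^1 C(n, j) (q−1)^j.
  j = 0: C(6,0)·(1)^0 = 1·1 = 1.
  j = 1: C(6,1)·(1)^1 = 6·1 = 6.
  V_q(n, t) = 1 + 6 = 7.
Step 2: q^n = 2^6 = 64.
Step 3: Hamming bound ⌊q^n / V_q(n,t)⌋ = ⌊64/7⌋ = 9.
Step 4: Compare |C| = 2 to 9: satisfied.
The claimed |C| lies below the Hamming bound.


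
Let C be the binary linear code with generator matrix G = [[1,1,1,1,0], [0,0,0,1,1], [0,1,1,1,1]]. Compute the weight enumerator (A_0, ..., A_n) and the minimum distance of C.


Weight distribution: A_0 = 1, A_2 = 4, A_4 = 3. Minimum distance d = 2.

Enumerate all 2^3 = 8 messages m ∈ F_2^3.
For each, compute codeword c = mG in F_2^5, then tally its weight.
  m = 000 → c = 00000, weight = 0.
  m = 100 → c = 11110, weight = 4.
  m = 010 → c = 00011, weight = 2.
  m = 110 → c = 11101, weight = 4.
  m = 001 → c = 01111, weight = 4.
  m = 101 → c = 10001, weight = 2.
  m = 011 → c = 01100, weight = 2.
  m = 111 → c = 10010, weight = 2.
Tally weights:
  weight 0: 1 codewords.
  weight 2: 4 codewords.
  weight 4: 3 codewords.
Minimum distance d = smallest w > 0 with A_w > 0 = 2.
Sanity: Σ A_w = 8 = 2^3 = 8 ✓.


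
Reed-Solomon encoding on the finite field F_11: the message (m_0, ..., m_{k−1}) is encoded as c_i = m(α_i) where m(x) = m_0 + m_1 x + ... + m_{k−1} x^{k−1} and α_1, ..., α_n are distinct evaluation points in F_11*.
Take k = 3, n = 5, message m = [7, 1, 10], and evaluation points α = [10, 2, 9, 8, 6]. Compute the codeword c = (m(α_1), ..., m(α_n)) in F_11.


c = [5, 5, 1, 6, 10]

Message polynomial: m(x) = 7 + 1·x + 10·x^2 (mod 11).
For each evaluation point α_i, compute m(α_i) mod 11:
  α_1 = 10: Horner steps 10 → 2 → 5, so m(10) = 5.
  α_2 = 2: Horner steps 10 → 10 → 5, so m(2) = 5.
  α_3 = 9: Horner steps 10 → 3 → 1, so m(9) = 1.
  α_4 = 8: Horner steps 10 → 4 → 6, so m(8) = 6.
  α_5 = 6: Horner steps 10 → 6 → 10, so m(6) = 10.
Codeword c = [5, 5, 1, 6, 10] ∈ F_11^5.


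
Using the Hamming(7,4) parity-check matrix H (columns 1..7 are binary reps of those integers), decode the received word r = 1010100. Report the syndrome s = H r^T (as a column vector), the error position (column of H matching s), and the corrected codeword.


s = (1, 1, 1)^T, error position = 7, corrected codeword c = 1010101

Compute s = H r^T mod 2 one row at a time:
  s_1 = 0 + 1 + 0 + 0 = 1 ≡ 1 (mod 2).
  s_2 = 0 + 1 + 0 + 0 = 1 ≡ 1 (mod 2).
  s_3 = 1 + 1 + 1 + 0 = 3 ≡ 1 (mod 2).
s = (1, 1, 1)^T — this equals column 7 of H (binary 111), so error is at position 7.
Correct: flip bit 7 of r = 1010100 to get c = 1010101.


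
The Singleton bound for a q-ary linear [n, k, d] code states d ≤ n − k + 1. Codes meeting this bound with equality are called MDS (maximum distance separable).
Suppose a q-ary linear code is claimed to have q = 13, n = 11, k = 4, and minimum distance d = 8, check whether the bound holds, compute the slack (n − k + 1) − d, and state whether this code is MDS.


Singleton RHS = n − k + 1 = 8, slack = 0, bound satisfied, MDS.

Singleton bound: d ≤ n − k + 1.
Here n = 11, k = 4, so n − k + 1 = 8.
Given d = 8, check d ≤ 8: YES.
Slack = (n − k + 1) − d = 0.
The code is MDS (slack = 0).
Description: the claimed parameters are [11, 4, 8]_13; such a code would be MDS (meets Singleton bound).


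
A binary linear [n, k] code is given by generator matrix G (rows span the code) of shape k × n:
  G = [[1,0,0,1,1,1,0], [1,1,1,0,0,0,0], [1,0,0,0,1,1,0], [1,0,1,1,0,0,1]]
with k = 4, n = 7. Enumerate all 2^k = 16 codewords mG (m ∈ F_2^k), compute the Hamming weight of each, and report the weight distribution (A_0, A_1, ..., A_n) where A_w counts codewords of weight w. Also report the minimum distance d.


Weight distribution: A_0 = 1, A_1 = 1, A_2 = 1, A_3 = 4, A_4 = 5, A_5 = 3, A_6 = 1. Minimum distance d = 1.

Enumerate all 2^4 = 16 messages m ∈ F_2^4.
For each, compute codeword c = mG in F_2^7, then tally its weight.
  m = 0000 → c = 0000000, weight = 0.
  m = 1000 → c = 1001110, weight = 4.
  m = 0100 → c = 1110000, weight = 3.
  m = 1100 → c = 0111110, weight = 5.
  m = 0010 → c = 1000110, weight = 3.
  m = 1010 → c = 0001000, weight = 1.
  m = 0110 → c = 0110110, weight = 4.
  m = 1110 → c = 1111000, weight = 4.
  m = 0001 → c = 1011001, weight = 4.
  m = 1001 → c = 0010111, weight = 4.
  m = 0101 → c = 0101001, weight = 3.
  m = 1101 → c = 1100111, weight = 5.
  m = 0011 → c = 0011111, weight = 5.
  m = 1011 → c = 1010001, weight = 3.
  m = 0111 → c = 1101111, weight = 6.
  m = 1111 → c = 0100001, weight = 2.
Tally weights:
  weight 0: 1 codewords.
  weight 1: 1 codewords.
  weight 2: 1 codewords.
  weight 3: 4 codewords.
  weight 4: 5 codewords.
  weight 5: 3 codewords.
  weight 6: 1 codewords.
Minimum distance d = smallest w > 0 with A_w > 0 = 1.
Sanity: Σ A_w = 16 = 2^4 = 16 ✓.


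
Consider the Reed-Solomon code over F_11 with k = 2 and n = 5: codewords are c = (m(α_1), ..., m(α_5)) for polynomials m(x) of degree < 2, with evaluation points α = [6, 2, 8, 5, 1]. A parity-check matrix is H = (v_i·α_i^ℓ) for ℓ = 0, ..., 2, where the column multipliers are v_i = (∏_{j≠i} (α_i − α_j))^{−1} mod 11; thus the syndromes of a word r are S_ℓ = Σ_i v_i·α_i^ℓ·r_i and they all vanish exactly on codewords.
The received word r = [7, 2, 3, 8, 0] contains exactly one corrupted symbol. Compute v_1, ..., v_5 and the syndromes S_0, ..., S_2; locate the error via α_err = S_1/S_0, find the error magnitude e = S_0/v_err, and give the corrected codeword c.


S = (2, 1, 6), error at position 1, error magnitude e = 8, c = [10, 2, 3, 8, 0].

Step 1: column multipliers v_i = (∏_{j≠i}(α_i − α_j))^{−1} mod 11.
  i = 1 (α = 6): (6−2)(6−8)(6−5)(6−1) = 4·(−2)·1·5 = −40 ≡ 4, so v_1 = 4^{−1} = 3 (mod 11).
  i = 2 (α = 2): (2−6)(2−8)(2−5)(2−1) = (−4)·(−6)·(−3)·1 = −72 ≡ 5, so v_2 = 5^{−1} = 9 (mod 11).
  i = 3 (α = 8): (8−6)(8−2)(8−5)(8−1) = 2·6·3·7 = 252 ≡ 10, so v_3 = 10^{−1} = 10 (mod 11).
  i = 4 (α = 5): (5−6)(5−2)(5−8)(5−1) = (−1)·3·(−3)·4 = 36 ≡ 3, so v_4 = 3^{−1} = 4 (mod 11).
  i = 5 (α = 1): (1−6)(1−2)(1−8)(1−5) = (−5)·(−1)·(−7)·(−4) = 140 ≡ 8, so v_5 = 8^{−1} = 7 (mod 11).
  v = [3, 9, 10, 4, 7].
Step 2: syndromes of r = [7, 2, 3, 8, 0] (all sums mod 11).
  S_0 = Σ v_i r_i = 3·7 + 9·2 + 10·3 + 4·8 + 7·0 = 101 ≡ 2.
  S_1 = Σ v_i α_i r_i = 3·6·7 + 9·2·2 + 10·8·3 + 4·5·8 + 7·1·0 = 562 ≡ 1.
  α_i^2 mod 11 = [3, 4, 9, 3, 1].
  S_2 = Σ v_i α_i^2 r_i = 3·3·7 + 9·4·2 + 10·9·3 + 4·3·8 + 7·1·0 = 501 ≡ 6.
  S = (2, 1, 6) ≠ 0, so r is not a codeword (an error is present).
Step 3: locate the error. For a single error e at position i, S_ℓ = v_i·e·α_i^ℓ, so α_err = S_1/S_0.
  S_0^{−1} = 2^{−1} = 6 (mod 11), so α_err = 1·6 = 6 ≡ 6 = α_1. Error position i = 1.
  Consistency check: S_2/S_1 = 6·1 = 6 ≡ 6 = α_err ✓ (single-error assumption holds).
Step 4: error magnitude e = S_0/v_1 = S_0·∏_{j≠1}(α_1 − α_j) = 2·4 = 8 ≡ 8 (mod 11).
Step 5: correct position 1: c_1 = r_1 − e = 7 − 8 ≡ 10 (mod 11). Hence c = [10, 2, 3, 8, 0].
  Check: interpolating c through the α_i gives m(x) = 9 + 2·x (degree < 2) with m(α_i) = c_i for every i, so c is indeed a codeword.


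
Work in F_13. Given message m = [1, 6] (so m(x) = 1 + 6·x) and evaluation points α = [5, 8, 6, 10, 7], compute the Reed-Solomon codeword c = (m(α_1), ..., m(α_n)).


c = [5, 10, 11, 9, 4]

Message polynomial: m(x) = 1 + 6·x (mod 13).
For each evaluation point α_i, compute m(α_i) mod 13:
  α_1 = 5: Horner steps 6 → 5, so m(5) = 5.
  α_2 = 8: Horner steps 6 → 10, so m(8) = 10.
  α_3 = 6: Horner steps 6 → 11, so m(6) = 11.
  α_4 = 10: Horner steps 6 → 9, so m(10) = 9.
  α_5 = 7: Horner steps 6 → 4, so m(7) = 4.
Codeword c = [5, 10, 11, 9, 4] ∈ F_13^5.


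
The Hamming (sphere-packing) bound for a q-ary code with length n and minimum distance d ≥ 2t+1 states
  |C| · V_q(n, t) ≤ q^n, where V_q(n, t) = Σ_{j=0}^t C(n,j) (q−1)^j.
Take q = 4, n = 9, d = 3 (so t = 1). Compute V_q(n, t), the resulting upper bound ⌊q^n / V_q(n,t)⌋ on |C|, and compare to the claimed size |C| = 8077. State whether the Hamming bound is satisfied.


V_q(n, t) = 28, q^n = 262144, Hamming bound = 9362, |C| = 8077 ≤ bound (satisfied).

Step 1: Compute V_q(n, t) = Σ_{j=0}^1 C(n, j) (q−1)^j.
  j = 0: C(9,0)·(3)^0 = 1·1 = 1.
  j = 1: C(9,1)·(3)^1 = 9·3 = 27.
  V_q(n, t) = 1 + 27 = 28.
Step 2: q^n = 4^9 = 262144.
Step 3: Hamming bound ⌊q^n / V_q(n,t)⌋ = ⌊262144/28⌋ = 9362.
Step 4: Compare |C| = 8077 to 9362: satisfied.
The claimed |C| lies below the Hamming bound.


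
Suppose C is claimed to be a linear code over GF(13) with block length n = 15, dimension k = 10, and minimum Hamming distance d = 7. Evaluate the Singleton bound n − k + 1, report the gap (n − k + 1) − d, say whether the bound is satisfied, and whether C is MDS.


Singleton RHS = n − k + 1 = 6, slack = -1, bound violated (no such code; not MDS).

Singleton bound: d ≤ n − k + 1.
Here n = 15, k = 10, so n − k + 1 = 6.
Given d = 7, check d ≤ 6: NO.
Slack = (n − k + 1) − d = -1.
The slack is negative: d = 7 exceeds n − k + 1 = 6 by 1, so the Singleton bound is violated and no linear [15, 10, 7]_13 code can exist. In particular it is not MDS (MDS requires d = n − k + 1 exactly).
Description: the claimed parameters are [15, 10, 7]_13; such a code would be impossible (violates the Singleton bound).


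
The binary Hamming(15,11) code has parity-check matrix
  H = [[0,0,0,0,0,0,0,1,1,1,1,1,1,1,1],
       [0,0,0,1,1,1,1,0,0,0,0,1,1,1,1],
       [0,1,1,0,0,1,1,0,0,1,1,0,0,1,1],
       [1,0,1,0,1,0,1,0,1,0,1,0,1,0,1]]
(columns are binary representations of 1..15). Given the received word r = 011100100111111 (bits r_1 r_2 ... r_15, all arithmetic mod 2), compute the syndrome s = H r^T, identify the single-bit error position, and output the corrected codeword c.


s = (0, 0, 1, 1)^T, error position = 3, corrected codeword c = 010100100111111

Compute s = H r^T mod 2 one row at a time:
  s_1 = 0 + 0 + 1 + 1 + 1 + 1 + 1 + 1 = 6 ≡ 0 (mod 2).
  s_2 = 1 + 0 + 0 + 1 + 1 + 1 + 1 + 1 = 6 ≡ 0 (mod 2).
  s_3 = 1 + 1 + 0 + 1 + 1 + 1 + 1 + 1 = 7 ≡ 1 (mod 2).
  s_4 = 0 + 1 + 0 + 1 + 0 + 1 + 1 + 1 = 5 ≡ 1 (mod 2).
s = (0, 0, 1, 1)^T — this equals column 3 of H (binary 0011), so error is at position 3.
Correct: flip bit 3 of r = 011100100111111 to get c = 010100100111111.


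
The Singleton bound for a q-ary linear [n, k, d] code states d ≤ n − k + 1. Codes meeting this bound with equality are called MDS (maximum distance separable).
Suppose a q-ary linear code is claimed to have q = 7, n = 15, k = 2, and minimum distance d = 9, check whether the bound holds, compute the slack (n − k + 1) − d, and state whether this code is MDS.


Singleton RHS = n − k + 1 = 14, slack = 5, bound satisfied, not MDS.

Singleton bound: d ≤ n − k + 1.
Here n = 15, k = 2, so n − k + 1 = 14.
Given d = 9, check d ≤ 14: YES.
Slack = (n − k + 1) − d = 5.
The code is NOT MDS (slack = 5 > 0).
Description: the claimed parameters are [15, 2, 9]_7; such a code would be non-MDS.


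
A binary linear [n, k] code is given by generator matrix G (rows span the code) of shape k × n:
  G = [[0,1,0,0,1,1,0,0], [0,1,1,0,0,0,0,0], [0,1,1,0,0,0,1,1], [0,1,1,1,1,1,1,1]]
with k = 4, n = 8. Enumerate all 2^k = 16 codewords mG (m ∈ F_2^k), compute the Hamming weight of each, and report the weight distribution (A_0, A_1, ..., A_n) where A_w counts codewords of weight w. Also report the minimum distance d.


Weight distribution: A_0 = 1, A_2 = 4, A_3 = 3, A_4 = 3, A_5 = 4, A_7 = 1. Minimum distance d = 2.

Enumerate all 2^4 = 16 messages m ∈ F_2^4.
For each, compute codeword c = mG in F_2^8, then tally its weight.
  m = 0000 → c = 00000000, weight = 0.
  m = 1000 → c = 01001100, weight = 3.
  m = 0100 → c = 01100000, weight = 2.
  m = 1100 → c = 00101100, weight = 3.
  m = 0010 → c = 01100011, weight = 4.
  m = 1010 → c = 00101111, weight = 5.
  m = 0110 → c = 00000011, weight = 2.
  m = 1110 → c = 01001111, weight = 5.
  m = 0001 → c = 01111111, weight = 7.
  m = 1001 → c = 00110011, weight = 4.
  m = 0101 → c = 00011111, weight = 5.
  m = 1101 → c = 01010011, weight = 4.
  m = 0011 → c = 00011100, weight = 3.
  m = 1011 → c = 01010000, weight = 2.
  m = 0111 → c = 01111100, weight = 5.
  m = 1111 → c = 00110000, weight = 2.
Tally weights:
  weight 0: 1 codewords.
  weight 2: 4 codewords.
  weight 3: 3 codewords.
  weight 4: 3 codewords.
  weight 5: 4 codewords.
  weight 7: 1 codewords.
Minimum distance d = smallest w > 0 with A_w > 0 = 2.
Sanity: Σ A_w = 16 = 2^4 = 16 ✓.


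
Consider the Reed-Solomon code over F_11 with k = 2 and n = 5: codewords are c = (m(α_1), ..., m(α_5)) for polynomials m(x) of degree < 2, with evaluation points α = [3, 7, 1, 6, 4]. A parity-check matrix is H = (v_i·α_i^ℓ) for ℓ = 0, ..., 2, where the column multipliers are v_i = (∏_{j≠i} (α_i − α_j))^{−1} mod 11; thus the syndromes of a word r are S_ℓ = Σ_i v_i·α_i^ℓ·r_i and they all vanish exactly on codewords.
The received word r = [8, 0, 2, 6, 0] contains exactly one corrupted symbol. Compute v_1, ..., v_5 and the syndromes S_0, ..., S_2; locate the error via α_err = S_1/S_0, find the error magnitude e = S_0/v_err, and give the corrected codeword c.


S = (4, 6, 9), error at position 2, error magnitude e = 2, c = [8, 9, 2, 6, 0].

Step 1: column multipliers v_i = (∏_{j≠i}(α_i − α_j))^{−1} mod 11.
  i = 1 (α = 3): (3−7)(3−1)(3−6)(3−4) = (−4)·2·(−3)·(−1) = −24 ≡ 9, so v_1 = 9^{−1} = 5 (mod 11).
  i = 2 (α = 7): (7−3)(7−1)(7−6)(7−4) = 4·6·1·3 = 72 ≡ 6, so v_2 = 6^{−1} = 2 (mod 11).
  i = 3 (α = 1): (1−3)(1−7)(1−6)(1−4) = (−2)·(−6)·(−5)·(−3) = 180 ≡ 4, so v_3 = 4^{−1} = 3 (mod 11).
  i = 4 (α = 6): (6−3)(6−7)(6−1)(6−4) = 3·(−1)·5·2 = −30 ≡ 3, so v_4 = 3^{−1} = 4 (mod 11).
  i = 5 (α = 4): (4−3)(4−7)(4−1)(4−6) = 1·(−3)·3·(−2) = 18 ≡ 7, so v_5 = 7^{−1} = 8 (mod 11).
  v = [5, 2, 3, 4, 8].
Step 2: syndromes of r = [8, 0, 2, 6, 0] (all sums mod 11).
  S_0 = Σ v_i r_i = 5·8 + 2·0 + 3·2 + 4·6 + 8·0 = 70 ≡ 4.
  S_1 = Σ v_i α_i r_i = 5·3·8 + 2·7·0 + 3·1·2 + 4·6·6 + 8·4·0 = 270 ≡ 6.
  α_i^2 mod 11 = [9, 5, 1, 3, 5].
  S_2 = Σ v_i α_i^2 r_i = 5·9·8 + 2·5·0 + 3·1·2 + 4·3·6 + 8·5·0 = 438 ≡ 9.
  S = (4, 6, 9) ≠ 0, so r is not a codeword (an error is present).
Step 3: locate the error. For a single error e at position i, S_ℓ = v_i·e·α_i^ℓ, so α_err = S_1/S_0.
  S_0^{−1} = 4^{−1} = 3 (mod 11), so α_err = 6·3 = 18 ≡ 7 = α_2. Error position i = 2.
  Consistency check: S_2/S_1 = 9·2 = 18 ≡ 7 = α_err ✓ (single-error assumption holds).
Step 4: error magnitude e = S_0/v_2 = S_0·∏_{j≠2}(α_2 − α_j) = 4·6 = 24 ≡ 2 (mod 11).
Step 5: correct position 2: c_2 = r_2 − e = 0 − 2 ≡ 9 (mod 11). Hence c = [8, 9, 2, 6, 0].
  Check: interpolating c through the α_i gives m(x) = 10 + 3·x (degree < 2) with m(α_i) = c_i for every i, so c is indeed a codeword.


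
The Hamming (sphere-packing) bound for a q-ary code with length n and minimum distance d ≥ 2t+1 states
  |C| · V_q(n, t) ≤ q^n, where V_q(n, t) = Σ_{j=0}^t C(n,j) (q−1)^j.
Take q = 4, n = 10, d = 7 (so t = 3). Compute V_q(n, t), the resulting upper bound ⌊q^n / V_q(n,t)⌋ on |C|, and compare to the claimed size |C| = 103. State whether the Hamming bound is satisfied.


V_q(n, t) = 3676, q^n = 1048576, Hamming bound = 285, |C| = 103 ≤ bound (satisfied).

Step 1: Compute V_q(n, t) = Σ_{j=0}^3 C(n, j) (q−1)^j.
  j = 0: C(10,0)·(3)^0 = 1·1 = 1.
  j = 1: C(10,1)·(3)^1 = 10·3 = 30.
  j = 2: C(10,2)·(3)^2 = 45·9 = 405.
  j = 3: C(10,3)·(3)^3 = 120·27 = 3240.
  V_q(n, t) = 1 + 30 + 405 + 3240 = 3676.
Step 2: q^n = 4^10 = 1048576.
Step 3: Hamming bound ⌊q^n / V_q(n,t)⌋ = ⌊1048576/3676⌋ = 285.
Step 4: Compare |C| = 103 to 285: satisfied.
The claimed |C| lies below the Hamming bound.


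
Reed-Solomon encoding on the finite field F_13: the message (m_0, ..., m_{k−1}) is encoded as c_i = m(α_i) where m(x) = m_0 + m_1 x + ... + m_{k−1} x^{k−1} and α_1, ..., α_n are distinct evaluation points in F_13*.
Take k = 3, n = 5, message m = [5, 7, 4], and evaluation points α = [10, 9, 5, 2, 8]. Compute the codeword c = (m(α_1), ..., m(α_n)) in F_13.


c = [7, 2, 10, 9, 5]

Message polynomial: m(x) = 5 + 7·x + 4·x^2 (mod 13).
For each evaluation point α_i, compute m(α_i) mod 13:
  α_1 = 10: Horner steps 4 → 8 → 7, so m(10) = 7.
  α_2 = 9: Horner steps 4 → 4 → 2, so m(9) = 2.
  α_3 = 5: Horner steps 4 → 1 → 10, so m(5) = 10.
  α_4 = 2: Horner steps 4 → 2 → 9, so m(2) = 9.
  α_5 = 8: Horner steps 4 → 0 → 5, so m(8) = 5.
Codeword c = [7, 2, 10, 9, 5] ∈ F_13^5.


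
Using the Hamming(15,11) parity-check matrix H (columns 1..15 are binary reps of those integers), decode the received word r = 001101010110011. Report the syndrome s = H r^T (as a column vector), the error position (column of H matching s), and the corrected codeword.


s = (1, 0, 0, 1)^T, error position = 9, corrected codeword c = 001101011110011

Compute s = H r^T mod 2 one row at a time:
  s_1 = 1 + 0 + 1 + 1 + 0 + 0 + 1 + 1 = 5 ≡ 1 (mod 2).
  s_2 = 1 + 0 + 1 + 0 + 0 + 0 + 1 + 1 = 4 ≡ 0 (mod 2).
  s_3 = 0 + 1 + 1 + 0 + 1 + 1 + 1 + 1 = 6 ≡ 0 (mod 2).
  s_4 = 0 + 1 + 0 + 0 + 0 + 1 + 0 + 1 = 3 ≡ 1 (mod 2).
s = (1, 0, 0, 1)^T — this equals column 9 of H (binary 1001), so error is at position 9.
Correct: flip bit 9 of r = 001101010110011 to get c = 001101011110011.


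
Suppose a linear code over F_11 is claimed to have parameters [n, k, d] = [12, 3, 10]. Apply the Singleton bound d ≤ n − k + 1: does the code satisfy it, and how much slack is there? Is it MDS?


Singleton RHS = n − k + 1 = 10, slack = 0, bound satisfied, MDS.

Singleton bound: d ≤ n − k + 1.
Here n = 12, k = 3, so n − k + 1 = 10.
Given d = 10, check d ≤ 10: YES.
Slack = (n − k + 1) − d = 0.
The code is MDS (slack = 0).
Description: the claimed parameters are [12, 3, 10]_11; such a code would be MDS (meets Singleton bound).


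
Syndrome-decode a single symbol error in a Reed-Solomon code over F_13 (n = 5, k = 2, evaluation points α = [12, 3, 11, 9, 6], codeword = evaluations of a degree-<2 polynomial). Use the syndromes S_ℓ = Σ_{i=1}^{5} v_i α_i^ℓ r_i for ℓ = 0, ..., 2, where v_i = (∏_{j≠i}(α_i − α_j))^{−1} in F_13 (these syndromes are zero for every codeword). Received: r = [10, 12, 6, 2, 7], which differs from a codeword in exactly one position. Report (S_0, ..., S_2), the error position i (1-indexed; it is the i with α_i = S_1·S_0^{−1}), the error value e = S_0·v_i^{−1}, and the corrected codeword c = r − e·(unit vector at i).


S = (5, 3, 7), error at position 3, error magnitude e = 3, c = [10, 12, 3, 2, 7].

Step 1: column multipliers v_i = (∏_{j≠i}(α_i − α_j))^{−1} mod 13.
  i = 1 (α = 12): (12−3)(12−11)(12−9)(12−6) = 9·1·3·6 = 162 ≡ 6, so v_1 = 6^{−1} = 11 (mod 13).
  i = 2 (α = 3): (3−12)(3−11)(3−9)(3−6) = (−9)·(−8)·(−6)·(−3) = 1296 ≡ 9, so v_2 = 9^{−1} = 3 (mod 13).
  i = 3 (α = 11): (11−12)(11−3)(11−9)(11−6) = (−1)·8·2·5 = −80 ≡ 11, so v_3 = 11^{−1} = 6 (mod 13).
  i = 4 (α = 9): (9−12)(9−3)(9−11)(9−6) = (−3)·6·(−2)·3 = 108 ≡ 4, so v_4 = 4^{−1} = 10 (mod 13).
  i = 5 (α = 6): (6−12)(6−3)(6−11)(6−9) = (−6)·3·(−5)·(−3) = −270 ≡ 3, so v_5 = 3^{−1} = 9 (mod 13).
  v = [11, 3, 6, 10, 9].
Step 2: syndromes of r = [10, 12, 6, 2, 7] (all sums mod 13).
  S_0 = Σ v_i r_i = 11·10 + 3·12 + 6·6 + 10·2 + 9·7 = 265 ≡ 5.
  S_1 = Σ v_i α_i r_i = 11·12·10 + 3·3·12 + 6·11·6 + 10·9·2 + 9·6·7 = 2382 ≡ 3.
  α_i^2 mod 13 = [1, 9, 4, 3, 10].
  S_2 = Σ v_i α_i^2 r_i = 11·1·10 + 3·9·12 + 6·4·6 + 10·3·2 + 9·10·7 = 1268 ≡ 7.
  S = (5, 3, 7) ≠ 0, so r is not a codeword (an error is present).
Step 3: locate the error. For a single error e at position i, S_ℓ = v_i·e·α_i^ℓ, so α_err = S_1/S_0.
  S_0^{−1} = 5^{−1} = 8 (mod 13), so α_err = 3·8 = 24 ≡ 11 = α_3. Error position i = 3.
  Consistency check: S_2/S_1 = 7·9 = 63 ≡ 11 = α_err ✓ (single-error assumption holds).
Step 4: error magnitude e = S_0/v_3 = S_0·∏_{j≠3}(α_3 − α_j) = 5·11 = 55 ≡ 3 (mod 13).
Step 5: correct position 3: c_3 = r_3 − e = 6 − 3 ≡ 3 (mod 13). Hence c = [10, 12, 3, 2, 7].
  Check: interpolating c through the α_i gives m(x) = 4 + 7·x (degree < 2) with m(α_i) = c_i for every i, so c is indeed a codeword.


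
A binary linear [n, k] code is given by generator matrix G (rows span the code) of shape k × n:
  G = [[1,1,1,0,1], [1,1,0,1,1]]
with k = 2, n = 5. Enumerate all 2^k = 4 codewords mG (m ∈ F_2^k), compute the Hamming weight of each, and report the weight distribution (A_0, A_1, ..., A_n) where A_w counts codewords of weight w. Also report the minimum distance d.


Weight distribution: A_0 = 1, A_2 = 1, A_4 = 2. Minimum distance d = 2.

Enumerate all 2^2 = 4 messages m ∈ F_2^2.
For each, compute codeword c = mG in F_2^5, then tally its weight.
  m = 00 → c = 00000, weight = 0.
  m = 10 → c = 11101, weight = 4.
  m = 01 → c = 11011, weight = 4.
  m = 11 → c = 00110, weight = 2.
Tally weights:
  weight 0: 1 codewords.
  weight 2: 1 codewords.
  weight 4: 2 codewords.
Minimum distance d = smallest w > 0 with A_w > 0 = 2.
Sanity: Σ A_w = 4 = 2^2 = 4 ✓.


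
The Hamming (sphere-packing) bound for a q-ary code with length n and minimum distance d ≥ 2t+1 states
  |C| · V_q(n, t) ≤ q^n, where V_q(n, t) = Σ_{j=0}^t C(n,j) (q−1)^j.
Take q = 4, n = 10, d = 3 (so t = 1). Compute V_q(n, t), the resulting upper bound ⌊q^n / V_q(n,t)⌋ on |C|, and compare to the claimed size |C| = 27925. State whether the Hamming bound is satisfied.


V_q(n, t) = 31, q^n = 1048576, Hamming bound = 33825, |C| = 27925 ≤ bound (satisfied).

Step 1: Compute V_q(n, t) = Σ_{j=0}^1 C(n, j) (q−1)^j.
  j = 0: C(10,0)·(3)^0 = 1·1 = 1.
  j = 1: C(10,1)·(3)^1 = 10·3 = 30.
  V_q(n, t) = 1 + 30 = 31.
Step 2: q^n = 4^10 = 1048576.
Step 3: Hamming bound ⌊q^n / V_q(n,t)⌋ = ⌊1048576/31⌋ = 33825.
Step 4: Compare |C| = 27925 to 33825: satisfied.
The claimed |C| lies below the Hamming bound.


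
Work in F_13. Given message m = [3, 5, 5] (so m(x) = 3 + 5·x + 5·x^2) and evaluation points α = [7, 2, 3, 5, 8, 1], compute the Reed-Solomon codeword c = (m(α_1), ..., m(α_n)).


c = [10, 7, 11, 10, 12, 0]

Message polynomial: m(x) = 3 + 5·x + 5·x^2 (mod 13).
For each evaluation point α_i, compute m(α_i) mod 13:
  α_1 = 7: Horner steps 5 → 1 → 10, so m(7) = 10.
  α_2 = 2: Horner steps 5 → 2 → 7, so m(2) = 7.
  α_3 = 3: Horner steps 5 → 7 → 11, so m(3) = 11.
  α_4 = 5: Horner steps 5 → 4 → 10, so m(5) = 10.
  α_5 = 8: Horner steps 5 → 6 → 12, so m(8) = 12.
  α_6 = 1: Horner steps 5 → 10 → 0, so m(1) = 0.
Codeword c = [10, 7, 11, 10, 12, 0] ∈ F_13^6.


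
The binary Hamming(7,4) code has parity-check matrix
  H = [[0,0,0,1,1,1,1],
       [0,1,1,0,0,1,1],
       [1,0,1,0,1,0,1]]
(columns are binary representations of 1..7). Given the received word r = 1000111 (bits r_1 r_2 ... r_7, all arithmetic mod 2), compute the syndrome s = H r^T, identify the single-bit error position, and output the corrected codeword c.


s = (1, 0, 1)^T, error position = 5, corrected codeword c = 1000011

Compute s = H r^T mod 2 one row at a time:
  s_1 = 0 + 1 + 1 + 1 = 3 ≡ 1 (mod 2).
  s_2 = 0 + 0 + 1 + 1 = 2 ≡ 0 (mod 2).
  s_3 = 1 + 0 + 1 + 1 = 3 ≡ 1 (mod 2).
s = (1, 0, 1)^T — this equals column 5 of H (binary 101), so error is at position 5.
Correct: flip bit 5 of r = 1000111 to get c = 1000011.


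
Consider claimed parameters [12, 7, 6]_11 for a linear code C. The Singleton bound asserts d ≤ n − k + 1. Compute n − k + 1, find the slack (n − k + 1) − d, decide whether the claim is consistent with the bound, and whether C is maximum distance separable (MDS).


Singleton RHS = n − k + 1 = 6, slack = 0, bound satisfied, MDS.

Singleton bound: d ≤ n − k + 1.
Here n = 12, k = 7, so n − k + 1 = 6.
Given d = 6, check d ≤ 6: YES.
Slack = (n − k + 1) − d = 0.
The code is MDS (slack = 0).
Description: the claimed parameters are [12, 7, 6]_11; such a code would be MDS (meets Singleton bound).


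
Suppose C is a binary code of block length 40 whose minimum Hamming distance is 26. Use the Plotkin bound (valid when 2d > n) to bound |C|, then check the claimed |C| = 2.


Plotkin bound M ≤ 4; given |C| = 2 ≤ bound (satisfied).

Check applicability: 2d = 52, n = 40.
2d − n = 12 > 0, so Plotkin applies.
Compute d/(2d−n) = 26/12 ≈ 2.1667.
⌊d/(2d−n)⌋ = 2.
Plotkin bound: M ≤ 2·2 = 4.
Given |C| = 2, check: satisfied.
This |C| is below the Plotkin bound.


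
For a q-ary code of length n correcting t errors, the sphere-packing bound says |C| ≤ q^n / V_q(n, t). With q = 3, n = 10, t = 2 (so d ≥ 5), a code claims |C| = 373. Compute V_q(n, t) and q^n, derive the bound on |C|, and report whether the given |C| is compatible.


V_q(n, t) = 201, q^n = 59049, Hamming bound = 293, |C| = 373 > bound (violated).

Step 1: Compute V_q(n, t) = Σ_{j=0}^2 C(n, j) (q−1)^j.
  j = 0: C(10,0)·(2)^0 = 1·1 = 1.
  j = 1: C(10,1)·(2)^1 = 10·2 = 20.
  j = 2: C(10,2)·(2)^2 = 45·4 = 180.
  V_q(n, t) = 1 + 20 + 180 = 201.
Step 2: q^n = 3^10 = 59049.
Step 3: Hamming bound ⌊q^n / V_q(n,t)⌋ = ⌊59049/201⌋ = 293.
Step 4: Compare |C| = 373 to 293: violated.
The claimed |C| lies above the Hamming bound, so no 3-ary code of length 10 with d ≥ 5 can have 373 codewords.


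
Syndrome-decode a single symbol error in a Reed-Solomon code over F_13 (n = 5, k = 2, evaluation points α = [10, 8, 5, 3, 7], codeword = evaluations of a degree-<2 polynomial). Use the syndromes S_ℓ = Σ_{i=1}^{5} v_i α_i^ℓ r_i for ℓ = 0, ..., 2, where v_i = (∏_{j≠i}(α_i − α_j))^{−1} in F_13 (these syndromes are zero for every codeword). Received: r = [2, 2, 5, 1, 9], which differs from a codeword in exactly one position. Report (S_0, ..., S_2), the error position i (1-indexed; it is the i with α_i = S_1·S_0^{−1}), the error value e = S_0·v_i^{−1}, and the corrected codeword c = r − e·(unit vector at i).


S = (12, 5, 1), error at position 2, error magnitude e = 4, c = [2, 11, 5, 1, 9].

Step 1: column multipliers v_i = (∏_{j≠i}(α_i − α_j))^{−1} mod 13.
  i = 1 (α = 10): (10−8)(10−5)(10−3)(10−7) = 2·5·7·3 = 210 ≡ 2, so v_1 = 2^{−1} = 7 (mod 13).
  i = 2 (α = 8): (8−10)(8−5)(8−3)(8−7) = (−2)·3·5·1 = −30 ≡ 9, so v_2 = 9^{−1} = 3 (mod 13).
  i = 3 (α = 5): (5−10)(5−8)(5−3)(5−7) = (−5)·(−3)·2·(−2) = −60 ≡ 5, so v_3 = 5^{−1} = 8 (mod 13).
  i = 4 (α = 3): (3−10)(3−8)(3−5)(3−7) = (−7)·(−5)·(−2)·(−4) = 280 ≡ 7, so v_4 = 7^{−1} = 2 (mod 13).
  i = 5 (α = 7): (7−10)(7−8)(7−5)(7−3) = (−3)·(−1)·2·4 = 24 ≡ 11, so v_5 = 11^{−1} = 6 (mod 13).
  v = [7, 3, 8, 2, 6].
Step 2: syndromes of r = [2, 2, 5, 1, 9] (all sums mod 13).
  S_0 = Σ v_i r_i = 7·2 + 3·2 + 8·5 + 2·1 + 6·9 = 116 ≡ 12.
  S_1 = Σ v_i α_i r_i = 7·10·2 + 3·8·2 + 8·5·5 + 2·3·1 + 6·7·9 = 772 ≡ 5.
  α_i^2 mod 13 = [9, 12, 12, 9, 10].
  S_2 = Σ v_i α_i^2 r_i = 7·9·2 + 3·12·2 + 8·12·5 + 2·9·1 + 6·10·9 = 1236 ≡ 1.
  S = (12, 5, 1) ≠ 0, so r is not a codeword (an error is present).
Step 3: locate the error. For a single error e at position i, S_ℓ = v_i·e·α_i^ℓ, so α_err = S_1/S_0.
  S_0^{−1} = 12^{−1} = 12 (mod 13), so α_err = 5·12 = 60 ≡ 8 = α_2. Error position i = 2.
  Consistency check: S_2/S_1 = 1·8 = 8 ≡ 8 = α_err ✓ (single-error assumption holds).
Step 4: error magnitude e = S_0/v_2 = S_0·∏_{j≠2}(α_2 − α_j) = 12·9 = 108 ≡ 4 (mod 13).
Step 5: correct position 2: c_2 = r_2 − e = 2 − 4 ≡ 11 (mod 13). Hence c = [2, 11, 5, 1, 9].
  Check: interpolating c through the α_i gives m(x) = 8 + 2·x (degree < 2) with m(α_i) = c_i for every i, so c is indeed a codeword.
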